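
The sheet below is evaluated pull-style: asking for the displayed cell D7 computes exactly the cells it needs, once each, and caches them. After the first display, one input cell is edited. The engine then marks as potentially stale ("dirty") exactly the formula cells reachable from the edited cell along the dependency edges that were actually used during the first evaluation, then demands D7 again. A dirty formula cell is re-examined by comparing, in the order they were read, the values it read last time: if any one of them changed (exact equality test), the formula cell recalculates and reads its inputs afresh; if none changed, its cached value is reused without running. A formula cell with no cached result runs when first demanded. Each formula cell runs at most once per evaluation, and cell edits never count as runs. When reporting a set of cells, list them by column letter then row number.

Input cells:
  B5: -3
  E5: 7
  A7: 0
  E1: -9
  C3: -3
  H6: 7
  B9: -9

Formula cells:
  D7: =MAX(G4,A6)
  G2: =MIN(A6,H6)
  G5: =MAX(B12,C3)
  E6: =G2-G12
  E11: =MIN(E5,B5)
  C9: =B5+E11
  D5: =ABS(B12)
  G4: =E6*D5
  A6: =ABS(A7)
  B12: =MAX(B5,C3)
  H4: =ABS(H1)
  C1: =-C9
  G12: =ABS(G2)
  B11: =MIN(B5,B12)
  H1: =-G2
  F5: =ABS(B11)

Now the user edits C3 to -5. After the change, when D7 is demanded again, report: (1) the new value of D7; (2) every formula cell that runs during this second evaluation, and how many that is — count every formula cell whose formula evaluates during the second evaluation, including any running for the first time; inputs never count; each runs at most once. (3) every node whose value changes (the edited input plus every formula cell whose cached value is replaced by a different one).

First demand of the output computes:
  A6 = ABS(0) = 0
  B12 = MAX(-3, -3) = -3
  D5 = ABS(-3) = 3
  G2 = MIN(0, 7) = 0
  G12 = ABS(0) = 0
  E6 = 0 - 0 = 0
  G4 = 0 * 3 = 0
  D7 = MAX(0, 0) = 0

After the edit, cleaning proceeds:
  B12: a read changed (C3 -3->-5) — executes, giving -3 — identical to its old value.
  D5: dirty, but its reads are unchanged (B12 unchanged); cached 3 stands.
  G4: dirty, but its reads are unchanged (E6 unchanged, D5 unchanged); cached 0 stands.
  D7: dirty, but its reads are unchanged (G4 unchanged, A6 unchanged); cached 0 stands.

Note the absorption at B12: it re-runs yet its value is the same, leaving the output's value untouched.

Demanding D7 again yields 0.
1 formula cells run: B12.
The nodes whose values change: C3.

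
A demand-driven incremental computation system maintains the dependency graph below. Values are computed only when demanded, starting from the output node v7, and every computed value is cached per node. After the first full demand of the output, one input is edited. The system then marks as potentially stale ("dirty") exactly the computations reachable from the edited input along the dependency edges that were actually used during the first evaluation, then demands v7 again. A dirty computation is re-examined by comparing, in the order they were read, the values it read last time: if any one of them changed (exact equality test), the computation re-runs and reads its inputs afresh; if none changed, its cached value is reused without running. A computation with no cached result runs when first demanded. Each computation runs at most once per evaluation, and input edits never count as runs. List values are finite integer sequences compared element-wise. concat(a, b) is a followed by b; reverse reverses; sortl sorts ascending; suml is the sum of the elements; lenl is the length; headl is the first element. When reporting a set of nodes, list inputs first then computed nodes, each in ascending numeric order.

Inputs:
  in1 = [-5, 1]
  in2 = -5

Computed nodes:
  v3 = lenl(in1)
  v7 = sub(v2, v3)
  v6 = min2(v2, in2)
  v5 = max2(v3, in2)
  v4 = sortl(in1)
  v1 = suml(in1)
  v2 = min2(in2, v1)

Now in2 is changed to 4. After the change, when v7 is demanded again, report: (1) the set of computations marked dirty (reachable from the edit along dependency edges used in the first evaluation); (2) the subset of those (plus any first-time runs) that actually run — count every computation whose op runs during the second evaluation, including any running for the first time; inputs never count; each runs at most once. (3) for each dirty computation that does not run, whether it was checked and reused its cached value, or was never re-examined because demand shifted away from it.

Marked dirty: v2, v7.
Computations that run: v2, v7 — 2 in total.
Every dirty computation ran.

First evaluation (everything demanded from the output):
  v1 = suml([-5, 1]) = -4
  v2 = min2(-5, -4) = -5
  v3 = lenl([-5, 1]) = 2
  v7 = sub(-5, 2) = -7

Propagation after the edit:
  v2: runs — in2 -5->4; result -4.
  v7: runs — v2 -5->-4; result -6.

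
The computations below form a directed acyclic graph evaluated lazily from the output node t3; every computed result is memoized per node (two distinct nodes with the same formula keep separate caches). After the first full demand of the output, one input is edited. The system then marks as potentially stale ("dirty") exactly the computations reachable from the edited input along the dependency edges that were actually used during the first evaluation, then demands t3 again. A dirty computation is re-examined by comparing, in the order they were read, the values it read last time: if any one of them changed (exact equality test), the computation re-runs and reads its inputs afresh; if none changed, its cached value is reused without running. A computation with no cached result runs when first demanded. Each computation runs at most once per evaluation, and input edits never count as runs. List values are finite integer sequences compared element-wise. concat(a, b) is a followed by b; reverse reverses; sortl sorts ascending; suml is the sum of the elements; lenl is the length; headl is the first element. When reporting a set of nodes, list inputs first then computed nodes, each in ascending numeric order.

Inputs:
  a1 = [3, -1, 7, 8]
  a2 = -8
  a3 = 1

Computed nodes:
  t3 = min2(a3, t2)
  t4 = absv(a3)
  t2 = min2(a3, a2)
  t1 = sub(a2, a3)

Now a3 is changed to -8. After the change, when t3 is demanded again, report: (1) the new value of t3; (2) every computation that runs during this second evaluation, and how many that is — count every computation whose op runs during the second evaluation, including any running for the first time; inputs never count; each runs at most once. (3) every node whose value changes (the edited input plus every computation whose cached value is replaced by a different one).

Demanding t3 again yields -8.
2 computations run: t2, t3.
The nodes whose values change: a3.

First demand of the output computes:
  t2 = min2(1, -8) = -8
  t3 = min2(1, -8) = -8

After the edit, cleaning proceeds:
  t2: a read changed (a3 1->-8) — executes, giving -8 — identical to its old value.
  t3: a read changed (a3 1->-8) — executes, giving -8 — identical to its old value.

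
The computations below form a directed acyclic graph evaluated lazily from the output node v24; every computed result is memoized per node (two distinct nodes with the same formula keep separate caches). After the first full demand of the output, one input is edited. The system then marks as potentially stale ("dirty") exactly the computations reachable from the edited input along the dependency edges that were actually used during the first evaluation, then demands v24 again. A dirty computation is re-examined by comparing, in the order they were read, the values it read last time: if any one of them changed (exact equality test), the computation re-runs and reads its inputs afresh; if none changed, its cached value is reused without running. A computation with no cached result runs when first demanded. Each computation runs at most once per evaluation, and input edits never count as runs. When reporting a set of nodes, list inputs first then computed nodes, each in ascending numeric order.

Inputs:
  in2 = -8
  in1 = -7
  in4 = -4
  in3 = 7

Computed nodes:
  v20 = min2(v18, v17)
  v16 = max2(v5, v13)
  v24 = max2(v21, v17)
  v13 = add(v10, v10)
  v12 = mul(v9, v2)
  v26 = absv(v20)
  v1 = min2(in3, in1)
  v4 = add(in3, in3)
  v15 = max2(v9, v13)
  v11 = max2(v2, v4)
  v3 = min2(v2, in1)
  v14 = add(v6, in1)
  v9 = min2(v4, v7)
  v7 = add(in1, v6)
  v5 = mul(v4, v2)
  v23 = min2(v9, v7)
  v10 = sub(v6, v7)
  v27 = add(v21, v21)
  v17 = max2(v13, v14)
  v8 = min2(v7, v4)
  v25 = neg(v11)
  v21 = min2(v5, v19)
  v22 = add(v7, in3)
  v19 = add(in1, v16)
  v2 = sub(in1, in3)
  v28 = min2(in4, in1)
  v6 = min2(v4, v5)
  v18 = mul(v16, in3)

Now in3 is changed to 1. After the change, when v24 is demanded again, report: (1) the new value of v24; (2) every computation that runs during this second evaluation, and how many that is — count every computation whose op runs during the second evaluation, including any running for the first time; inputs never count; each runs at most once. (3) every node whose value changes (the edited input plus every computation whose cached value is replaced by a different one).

Demanding v24 again yields 14.
11 computations run: v2, v4, v5, v6, v7, v10, v14, v16, v17, v21, v24.
The nodes whose values change: in3, v2, v4, v5, v6, v7, v14, v21.
Note where the cutoff bites: v13 is checked, finds nothing changed, and keeps its cache.

First demand of the output computes:
  v2 = sub(-7, 7) = -14
  v4 = add(7, 7) = 14
  v5 = mul(14, -14) = -196
  v6 = min2(14, -196) = -196
  v7 = add(-7, -196) = -203
  v10 = sub(-196, -203) = 7
  v13 = add(7, 7) = 14
  v14 = add(-196, -7) = -203
  v16 = max2(-196, 14) = 14
  v17 = max2(14, -203) = 14
  v19 = add(-7, 14) = 7
  v21 = min2(-196, 7) = -196
  v24 = max2(-196, 14) = 14

After the edit, cleaning proceeds:
  v2: a read changed (in3 7->1) — executes, giving -8.
  v4: a read changed (in3 7->1; in3 7->1) — executes, giving 2.
  v5: a read changed (v4 14->2; v2 -14->-8) — executes, giving -16.
  v6: a read changed (v4 14->2; v5 -196->-16) — executes, giving -16.
  v7: a read changed (v6 -196->-16) — executes, giving -23.
  v10: a read changed (v6 -196->-16; v7 -203->-23) — executes, giving 7 — identical to its old value.
  v13: dirty, but its reads are unchanged (v10 unchanged, v10 unchanged); cached 14 stands.
  v14: a read changed (v6 -196->-16) — executes, giving -23.
  v16: a read changed (v5 -196->-16) — executes, giving 14 — identical to its old value.
  v17: a read changed (v14 -203->-23) — executes, giving 14 — identical to its old value.
  v19: dirty, but its reads are unchanged (in1 unchanged, v16 unchanged); cached 7 stands.
  v21: a read changed (v5 -196->-16) — executes, giving -16.
  v24: a read changed (v21 -196->-16) — executes, giving 14 — identical to its old value.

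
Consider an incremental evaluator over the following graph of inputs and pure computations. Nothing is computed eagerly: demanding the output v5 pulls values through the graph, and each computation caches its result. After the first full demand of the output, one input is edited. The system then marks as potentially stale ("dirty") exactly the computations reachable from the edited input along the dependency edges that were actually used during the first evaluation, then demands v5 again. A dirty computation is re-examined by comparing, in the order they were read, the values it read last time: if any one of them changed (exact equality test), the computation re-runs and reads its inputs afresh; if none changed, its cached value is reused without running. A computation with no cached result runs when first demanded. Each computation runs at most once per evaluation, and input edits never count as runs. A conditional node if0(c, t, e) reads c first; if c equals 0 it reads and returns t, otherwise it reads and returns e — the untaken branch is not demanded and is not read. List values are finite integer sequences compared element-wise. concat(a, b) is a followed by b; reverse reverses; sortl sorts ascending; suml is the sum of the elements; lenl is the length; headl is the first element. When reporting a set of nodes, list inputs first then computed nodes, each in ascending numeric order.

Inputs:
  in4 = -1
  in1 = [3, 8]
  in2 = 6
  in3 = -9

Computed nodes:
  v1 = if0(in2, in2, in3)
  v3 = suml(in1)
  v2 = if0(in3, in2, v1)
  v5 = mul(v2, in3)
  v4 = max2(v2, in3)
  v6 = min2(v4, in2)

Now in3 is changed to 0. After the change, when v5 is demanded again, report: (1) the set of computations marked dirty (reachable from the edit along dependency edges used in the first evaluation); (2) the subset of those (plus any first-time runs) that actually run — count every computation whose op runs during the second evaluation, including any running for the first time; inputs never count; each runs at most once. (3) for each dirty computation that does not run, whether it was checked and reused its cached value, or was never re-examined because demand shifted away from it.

Dirty set: v1, v2, v5.
Run set: v2, v5 (2 run).
Left stale — demand moved off them: v1.
The important point: the flipped condition redirects demand; v1 is left stale, never re-checked.

Initial pass — values computed on the first demand:
  v1 = if0(in2=6 -> else branch in3) = -9
  v2 = if0(in3=-9 -> else branch v1) = -9
  v5 = mul(-9, -9) = 81

Second demand — change propagation:
  v1: dirty yet unreached — the second evaluation never asks for it.
  v2: re-runs because in3 -9->0; new result 6.
  v5: re-runs because v2 -9->6; in3 -9->0; new result 0.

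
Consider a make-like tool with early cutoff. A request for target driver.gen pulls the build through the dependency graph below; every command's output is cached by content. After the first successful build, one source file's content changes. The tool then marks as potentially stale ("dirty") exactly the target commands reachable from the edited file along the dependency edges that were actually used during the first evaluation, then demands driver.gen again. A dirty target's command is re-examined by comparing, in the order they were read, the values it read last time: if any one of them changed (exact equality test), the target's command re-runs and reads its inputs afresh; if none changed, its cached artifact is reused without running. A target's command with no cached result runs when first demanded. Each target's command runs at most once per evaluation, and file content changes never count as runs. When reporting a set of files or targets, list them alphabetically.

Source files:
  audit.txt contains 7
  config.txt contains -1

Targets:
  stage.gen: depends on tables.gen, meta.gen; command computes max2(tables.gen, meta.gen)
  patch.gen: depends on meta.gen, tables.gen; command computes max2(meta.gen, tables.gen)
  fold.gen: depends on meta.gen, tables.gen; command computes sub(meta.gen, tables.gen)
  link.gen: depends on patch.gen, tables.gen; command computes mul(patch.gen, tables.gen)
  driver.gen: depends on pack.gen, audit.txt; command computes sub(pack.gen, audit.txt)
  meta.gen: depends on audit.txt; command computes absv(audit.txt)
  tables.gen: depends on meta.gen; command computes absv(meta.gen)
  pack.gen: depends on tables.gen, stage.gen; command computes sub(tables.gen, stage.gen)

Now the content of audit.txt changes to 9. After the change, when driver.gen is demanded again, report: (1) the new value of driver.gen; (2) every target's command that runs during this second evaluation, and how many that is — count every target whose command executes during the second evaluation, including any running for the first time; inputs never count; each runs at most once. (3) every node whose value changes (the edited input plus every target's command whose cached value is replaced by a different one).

First demand of the output computes:
  meta.gen = absv(7) = 7
  tables.gen = absv(7) = 7
  stage.gen = max2(7, 7) = 7
  pack.gen = sub(7, 7) = 0
  driver.gen = sub(0, 7) = -7

After the edit, cleaning proceeds:
  meta.gen: a read changed (audit.txt 7->9) — executes, giving 9.
  tables.gen: a read changed (meta.gen 7->9) — executes, giving 9.
  stage.gen: a read changed (tables.gen 7->9; meta.gen 7->9) — executes, giving 9.
  pack.gen: a read changed (tables.gen 7->9; stage.gen 7->9) — executes, giving 0 — identical to its old value.
  driver.gen: a read changed (audit.txt 7->9) — executes, giving -9.

Demanding driver.gen again yields -9.
5 target commands run: driver.gen, meta.gen, pack.gen, stage.gen, tables.gen.
The nodes whose values change: audit.txt, driver.gen, meta.gen, stage.gen, tables.gen.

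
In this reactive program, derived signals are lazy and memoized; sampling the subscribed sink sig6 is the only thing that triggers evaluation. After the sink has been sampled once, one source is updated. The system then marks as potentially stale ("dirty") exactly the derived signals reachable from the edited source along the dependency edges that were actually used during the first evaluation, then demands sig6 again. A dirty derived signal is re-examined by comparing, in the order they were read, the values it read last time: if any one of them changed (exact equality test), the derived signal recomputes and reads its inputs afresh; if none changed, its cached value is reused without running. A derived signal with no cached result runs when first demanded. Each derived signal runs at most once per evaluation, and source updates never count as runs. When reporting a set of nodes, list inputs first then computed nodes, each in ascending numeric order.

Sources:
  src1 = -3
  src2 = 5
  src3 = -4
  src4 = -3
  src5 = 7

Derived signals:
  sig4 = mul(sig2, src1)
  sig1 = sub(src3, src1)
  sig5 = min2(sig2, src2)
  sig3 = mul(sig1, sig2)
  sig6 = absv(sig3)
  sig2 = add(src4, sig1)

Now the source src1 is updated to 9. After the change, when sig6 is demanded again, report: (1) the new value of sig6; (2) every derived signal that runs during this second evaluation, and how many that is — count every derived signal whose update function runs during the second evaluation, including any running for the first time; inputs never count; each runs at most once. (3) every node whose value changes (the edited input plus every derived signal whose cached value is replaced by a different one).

Demanding sig6 again yields 208.
4 derived signals run: sig1, sig2, sig3, sig6.
The nodes whose values change: src1, sig1, sig2, sig3, sig6.

First demand of the output computes:
  sig1 = sub(-4, -3) = -1
  sig2 = add(-3, -1) = -4
  sig3 = mul(-1, -4) = 4
  sig6 = absv(4) = 4

After the edit, cleaning proceeds:
  sig1: a read changed (src1 -3->9) — executes, giving -13.
  sig2: a read changed (sig1 -1->-13) — executes, giving -16.
  sig3: a read changed (sig1 -1->-13; sig2 -4->-16) — executes, giving 208.
  sig6: a read changed (sig3 4->208) — executes, giving 208.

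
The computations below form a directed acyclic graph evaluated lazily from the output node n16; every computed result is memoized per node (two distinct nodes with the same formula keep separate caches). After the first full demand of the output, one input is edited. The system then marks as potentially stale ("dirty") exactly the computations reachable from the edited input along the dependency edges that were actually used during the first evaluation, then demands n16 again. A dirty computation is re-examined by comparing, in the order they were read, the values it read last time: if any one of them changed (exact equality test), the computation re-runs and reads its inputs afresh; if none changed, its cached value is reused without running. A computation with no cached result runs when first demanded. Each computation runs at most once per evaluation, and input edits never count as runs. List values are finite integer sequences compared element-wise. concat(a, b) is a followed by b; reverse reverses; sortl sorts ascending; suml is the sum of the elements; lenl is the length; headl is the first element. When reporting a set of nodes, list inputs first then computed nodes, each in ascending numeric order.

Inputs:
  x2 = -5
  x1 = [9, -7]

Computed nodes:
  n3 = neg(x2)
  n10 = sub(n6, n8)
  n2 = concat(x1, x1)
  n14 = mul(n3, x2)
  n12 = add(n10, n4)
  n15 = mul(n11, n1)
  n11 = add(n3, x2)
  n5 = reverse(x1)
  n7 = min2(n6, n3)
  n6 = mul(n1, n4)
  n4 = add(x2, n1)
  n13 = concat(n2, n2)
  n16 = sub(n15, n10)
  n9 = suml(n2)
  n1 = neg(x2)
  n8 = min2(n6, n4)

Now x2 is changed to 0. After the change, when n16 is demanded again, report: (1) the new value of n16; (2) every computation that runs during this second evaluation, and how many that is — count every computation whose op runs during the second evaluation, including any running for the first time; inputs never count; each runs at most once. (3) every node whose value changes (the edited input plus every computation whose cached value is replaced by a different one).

First demand of the output computes:
  n1 = neg(-5) = 5
  n3 = neg(-5) = 5
  n4 = add(-5, 5) = 0
  n6 = mul(5, 0) = 0
  n8 = min2(0, 0) = 0
  n10 = sub(0, 0) = 0
  n11 = add(5, -5) = 0
  n15 = mul(0, 5) = 0
  n16 = sub(0, 0) = 0

After the edit, cleaning proceeds:
  n1: a read changed (x2 -5->0) — executes, giving 0.
  n3: a read changed (x2 -5->0) — executes, giving 0.
  n4: a read changed (x2 -5->0; n1 5->0) — executes, giving 0 — identical to its old value.
  n6: a read changed (n1 5->0) — executes, giving 0 — identical to its old value.
  n8: dirty, but its reads are unchanged (n6 unchanged, n4 unchanged); cached 0 stands.
  n10: dirty, but its reads are unchanged (n6 unchanged, n8 unchanged); cached 0 stands.
  n11: a read changed (n3 5->0; x2 -5->0) — executes, giving 0 — identical to its old value.
  n15: a read changed (n1 5->0) — executes, giving 0 — identical to its old value.
  n16: dirty, but its reads are unchanged (n15 unchanged, n10 unchanged); cached 0 stands.

Note where the cutoff bites: n8 is checked, finds nothing changed, and keeps its cache.

Demanding n16 again yields 0.
6 computations run: n1, n3, n4, n6, n11, n15.
The nodes whose values change: x2, n1, n3.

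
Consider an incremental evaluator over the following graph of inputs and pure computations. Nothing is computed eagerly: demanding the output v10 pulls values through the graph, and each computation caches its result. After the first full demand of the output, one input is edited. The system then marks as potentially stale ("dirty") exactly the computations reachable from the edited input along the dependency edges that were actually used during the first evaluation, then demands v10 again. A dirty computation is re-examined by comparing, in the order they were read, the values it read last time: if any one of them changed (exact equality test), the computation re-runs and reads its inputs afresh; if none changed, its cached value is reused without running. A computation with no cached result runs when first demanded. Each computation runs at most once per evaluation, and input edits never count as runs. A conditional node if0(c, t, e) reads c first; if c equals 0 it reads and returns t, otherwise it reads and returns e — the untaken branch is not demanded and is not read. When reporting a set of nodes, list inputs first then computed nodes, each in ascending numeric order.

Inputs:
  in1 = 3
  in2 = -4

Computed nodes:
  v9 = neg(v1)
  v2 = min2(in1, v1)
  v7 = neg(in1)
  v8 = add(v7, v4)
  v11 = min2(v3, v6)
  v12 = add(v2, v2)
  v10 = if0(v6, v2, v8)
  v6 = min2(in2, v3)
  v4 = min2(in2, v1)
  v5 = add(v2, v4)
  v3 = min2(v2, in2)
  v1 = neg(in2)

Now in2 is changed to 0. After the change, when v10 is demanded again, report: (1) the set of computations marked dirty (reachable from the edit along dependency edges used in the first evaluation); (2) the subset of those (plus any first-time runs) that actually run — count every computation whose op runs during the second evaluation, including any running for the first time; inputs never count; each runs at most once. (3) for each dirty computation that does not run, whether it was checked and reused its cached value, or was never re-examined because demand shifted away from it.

Dirty set: v1, v2, v3, v4, v6, v8, v10.
Run set: v1, v2, v3, v6, v10 (5 run).
Left stale — demand moved off them: v4, v8.
The important point: the flipped condition redirects demand; v4, v8 are left stale, never re-checked.

Initial pass — values computed on the first demand:
  v1 = neg(-4) = 4
  v2 = min2(3, 4) = 3
  v3 = min2(3, -4) = -4
  v4 = min2(-4, 4) = -4
  v6 = min2(-4, -4) = -4
  v7 = neg(3) = -3
  v8 = add(-3, -4) = -7
  v10 = if0(v6=-4 -> else branch v8) = -7

Second demand — change propagation:
  v1: re-runs because in2 -4->0; new result 0.
  v2: re-runs because v1 4->0; new result 0.
  v3: re-runs because v2 3->0; in2 -4->0; new result 0.
  v4: dirty yet unreached — the second evaluation never asks for it.
  v6: re-runs because in2 -4->0; v3 -4->0; new result 0.
  v8: dirty yet unreached — the second evaluation never asks for it.
  v10: re-runs because v6 -4->0; new result 0.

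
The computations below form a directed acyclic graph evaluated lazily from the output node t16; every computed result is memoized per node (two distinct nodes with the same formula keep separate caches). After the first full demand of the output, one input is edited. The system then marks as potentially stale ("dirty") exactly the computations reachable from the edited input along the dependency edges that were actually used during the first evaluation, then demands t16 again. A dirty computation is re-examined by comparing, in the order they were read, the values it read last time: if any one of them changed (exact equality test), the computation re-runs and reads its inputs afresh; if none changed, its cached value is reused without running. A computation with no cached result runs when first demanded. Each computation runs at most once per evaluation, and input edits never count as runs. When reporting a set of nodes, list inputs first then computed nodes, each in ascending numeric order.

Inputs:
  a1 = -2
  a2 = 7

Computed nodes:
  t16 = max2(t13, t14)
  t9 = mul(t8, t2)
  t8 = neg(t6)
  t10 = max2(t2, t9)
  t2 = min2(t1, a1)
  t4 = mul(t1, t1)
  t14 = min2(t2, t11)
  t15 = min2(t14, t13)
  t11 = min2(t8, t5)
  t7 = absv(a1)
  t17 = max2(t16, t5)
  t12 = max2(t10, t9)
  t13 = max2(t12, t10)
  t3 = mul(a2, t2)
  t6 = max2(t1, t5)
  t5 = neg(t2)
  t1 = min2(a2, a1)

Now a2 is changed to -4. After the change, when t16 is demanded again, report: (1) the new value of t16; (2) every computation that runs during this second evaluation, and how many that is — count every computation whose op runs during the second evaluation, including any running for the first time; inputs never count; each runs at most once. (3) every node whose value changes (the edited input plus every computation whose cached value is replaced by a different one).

First demand of the output computes:
  t1 = min2(7, -2) = -2
  t2 = min2(-2, -2) = -2
  t5 = neg(-2) = 2
  t6 = max2(-2, 2) = 2
  t8 = neg(2) = -2
  t9 = mul(-2, -2) = 4
  t10 = max2(-2, 4) = 4
  t11 = min2(-2, 2) = -2
  t12 = max2(4, 4) = 4
  t13 = max2(4, 4) = 4
  t14 = min2(-2, -2) = -2
  t16 = max2(4, -2) = 4

After the edit, cleaning proceeds:
  t1: a read changed (a2 7->-4) — executes, giving -4.
  t2: a read changed (t1 -2->-4) — executes, giving -4.
  t5: a read changed (t2 -2->-4) — executes, giving 4.
  t6: a read changed (t1 -2->-4; t5 2->4) — executes, giving 4.
  t8: a read changed (t6 2->4) — executes, giving -4.
  t9: a read changed (t8 -2->-4; t2 -2->-4) — executes, giving 16.
  t10: a read changed (t2 -2->-4; t9 4->16) — executes, giving 16.
  t11: a read changed (t8 -2->-4; t5 2->4) — executes, giving -4.
  t12: a read changed (t10 4->16; t9 4->16) — executes, giving 16.
  t13: a read changed (t12 4->16; t10 4->16) — executes, giving 16.
  t14: a read changed (t2 -2->-4; t11 -2->-4) — executes, giving -4.
  t16: a read changed (t13 4->16; t14 -2->-4) — executes, giving 16.

Demanding t16 again yields 16.
12 computations run: t1, t2, t5, t6, t8, t9, t10, t11, t12, t13, t14, t16.
The nodes whose values change: a2, t1, t2, t5, t6, t8, t9, t10, t11, t12, t13, t14, t16.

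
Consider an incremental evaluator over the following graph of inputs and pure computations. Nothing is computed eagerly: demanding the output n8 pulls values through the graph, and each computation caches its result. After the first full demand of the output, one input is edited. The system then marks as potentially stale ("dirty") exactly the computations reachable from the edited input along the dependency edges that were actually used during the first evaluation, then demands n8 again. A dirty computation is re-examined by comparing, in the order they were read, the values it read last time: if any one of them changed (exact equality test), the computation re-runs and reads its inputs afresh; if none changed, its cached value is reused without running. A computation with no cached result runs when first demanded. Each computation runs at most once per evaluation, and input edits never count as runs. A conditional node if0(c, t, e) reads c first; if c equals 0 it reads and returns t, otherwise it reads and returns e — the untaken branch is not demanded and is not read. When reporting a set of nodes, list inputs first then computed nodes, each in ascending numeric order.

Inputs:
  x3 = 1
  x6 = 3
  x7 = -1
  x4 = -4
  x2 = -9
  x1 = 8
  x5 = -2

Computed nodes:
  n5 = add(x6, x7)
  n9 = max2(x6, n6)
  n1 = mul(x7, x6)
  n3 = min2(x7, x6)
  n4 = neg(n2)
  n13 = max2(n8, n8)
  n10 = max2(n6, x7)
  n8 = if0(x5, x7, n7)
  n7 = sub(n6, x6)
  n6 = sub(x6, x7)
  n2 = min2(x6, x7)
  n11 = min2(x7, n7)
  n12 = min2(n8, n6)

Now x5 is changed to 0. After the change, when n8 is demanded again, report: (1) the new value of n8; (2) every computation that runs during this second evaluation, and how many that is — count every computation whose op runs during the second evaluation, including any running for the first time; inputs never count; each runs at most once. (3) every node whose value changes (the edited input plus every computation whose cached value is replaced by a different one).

Initial pass — values computed on the first demand:
  n6 = sub(3, -1) = 4
  n7 = sub(4, 3) = 1
  n8 = if0(x5=-2 -> else branch n7) = 1

Second demand — change propagation:
  n8: re-runs because x5 -2->0; new result -1.

n8 now evaluates to -1.
Run set: n8 (1 run).
Changed values: x5, n8.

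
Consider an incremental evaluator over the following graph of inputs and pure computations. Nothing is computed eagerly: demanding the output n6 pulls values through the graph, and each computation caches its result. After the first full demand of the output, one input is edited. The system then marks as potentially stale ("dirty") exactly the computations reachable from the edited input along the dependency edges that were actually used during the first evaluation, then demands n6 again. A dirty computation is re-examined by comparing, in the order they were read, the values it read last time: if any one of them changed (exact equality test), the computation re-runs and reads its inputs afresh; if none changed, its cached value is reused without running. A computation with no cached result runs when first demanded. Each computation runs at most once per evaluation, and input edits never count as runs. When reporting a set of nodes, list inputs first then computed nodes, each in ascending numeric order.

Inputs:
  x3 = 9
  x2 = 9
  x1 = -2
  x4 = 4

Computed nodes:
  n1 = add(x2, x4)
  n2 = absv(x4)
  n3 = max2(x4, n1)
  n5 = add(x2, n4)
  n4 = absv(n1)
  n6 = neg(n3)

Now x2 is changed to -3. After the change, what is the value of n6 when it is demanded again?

Initial pass — values computed on the first demand:
  n1 = add(9, 4) = 13
  n3 = max2(4, 13) = 13
  n6 = neg(13) = -13

Second demand — change propagation:
  n1: re-runs because x2 9->-3; new result 1.
  n3: re-runs because n1 13->1; new result 4.
  n6: re-runs because n3 13->4; new result -4.

n6 now evaluates to -4.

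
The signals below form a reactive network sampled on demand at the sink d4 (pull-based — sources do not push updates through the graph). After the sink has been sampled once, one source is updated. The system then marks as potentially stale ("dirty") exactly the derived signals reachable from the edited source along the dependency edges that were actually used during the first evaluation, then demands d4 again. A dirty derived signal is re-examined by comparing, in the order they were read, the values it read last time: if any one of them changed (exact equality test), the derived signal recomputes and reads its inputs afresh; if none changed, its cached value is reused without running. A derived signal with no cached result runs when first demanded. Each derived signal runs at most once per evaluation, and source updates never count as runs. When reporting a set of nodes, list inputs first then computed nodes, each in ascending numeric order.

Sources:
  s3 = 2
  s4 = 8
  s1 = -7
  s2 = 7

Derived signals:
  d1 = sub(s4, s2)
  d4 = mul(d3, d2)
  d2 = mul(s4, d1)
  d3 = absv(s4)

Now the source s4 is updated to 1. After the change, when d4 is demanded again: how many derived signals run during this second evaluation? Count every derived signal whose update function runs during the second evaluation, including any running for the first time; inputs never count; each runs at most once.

Run set: d1, d2, d3, d4 (4 run).

Initial pass — values computed on the first demand:
  d1 = sub(8, 7) = 1
  d2 = mul(8, 1) = 8
  d3 = absv(8) = 8
  d4 = mul(8, 8) = 64

Second demand — change propagation:
  d1: re-runs because s4 8->1; new result -6.
  d2: re-runs because s4 8->1; d1 1->-6; new result -6.
  d3: re-runs because s4 8->1; new result 1.
  d4: re-runs because d3 8->1; d2 8->-6; new result -6.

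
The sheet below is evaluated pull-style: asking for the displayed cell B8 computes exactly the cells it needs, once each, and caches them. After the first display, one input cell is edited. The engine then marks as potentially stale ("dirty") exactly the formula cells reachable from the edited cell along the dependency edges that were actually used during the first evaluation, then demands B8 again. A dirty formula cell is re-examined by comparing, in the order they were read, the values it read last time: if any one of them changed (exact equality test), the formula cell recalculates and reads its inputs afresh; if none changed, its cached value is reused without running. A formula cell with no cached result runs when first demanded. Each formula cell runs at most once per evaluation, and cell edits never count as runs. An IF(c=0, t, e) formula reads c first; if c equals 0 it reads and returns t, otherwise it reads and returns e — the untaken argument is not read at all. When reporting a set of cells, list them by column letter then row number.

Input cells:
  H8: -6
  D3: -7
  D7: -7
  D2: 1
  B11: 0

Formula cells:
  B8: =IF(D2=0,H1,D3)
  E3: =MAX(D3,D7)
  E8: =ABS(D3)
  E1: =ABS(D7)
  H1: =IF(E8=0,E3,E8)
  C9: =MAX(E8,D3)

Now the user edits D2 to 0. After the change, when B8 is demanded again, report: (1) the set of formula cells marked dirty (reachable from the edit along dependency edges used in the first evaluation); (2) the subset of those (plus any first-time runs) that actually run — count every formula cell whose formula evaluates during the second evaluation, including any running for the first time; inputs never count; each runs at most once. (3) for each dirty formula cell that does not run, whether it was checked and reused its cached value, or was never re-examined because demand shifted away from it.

The edit dirties: B8.
3 formula cells run: B8, E8, H1.
No dirty formula cell escaped a run.
Note the branch switch — E8, H1 had no cache and run now for the first time.

First demand of the output computes:
  B8 = IF(D2=0: D2=1 -> else branch D3) = -7

After the edit, cleaning proceeds:
  E8: had never run; runs now, result 7.
  H1: had never run; runs now, result 7.
  B8: a read changed (D2 1->0) — executes, giving 7.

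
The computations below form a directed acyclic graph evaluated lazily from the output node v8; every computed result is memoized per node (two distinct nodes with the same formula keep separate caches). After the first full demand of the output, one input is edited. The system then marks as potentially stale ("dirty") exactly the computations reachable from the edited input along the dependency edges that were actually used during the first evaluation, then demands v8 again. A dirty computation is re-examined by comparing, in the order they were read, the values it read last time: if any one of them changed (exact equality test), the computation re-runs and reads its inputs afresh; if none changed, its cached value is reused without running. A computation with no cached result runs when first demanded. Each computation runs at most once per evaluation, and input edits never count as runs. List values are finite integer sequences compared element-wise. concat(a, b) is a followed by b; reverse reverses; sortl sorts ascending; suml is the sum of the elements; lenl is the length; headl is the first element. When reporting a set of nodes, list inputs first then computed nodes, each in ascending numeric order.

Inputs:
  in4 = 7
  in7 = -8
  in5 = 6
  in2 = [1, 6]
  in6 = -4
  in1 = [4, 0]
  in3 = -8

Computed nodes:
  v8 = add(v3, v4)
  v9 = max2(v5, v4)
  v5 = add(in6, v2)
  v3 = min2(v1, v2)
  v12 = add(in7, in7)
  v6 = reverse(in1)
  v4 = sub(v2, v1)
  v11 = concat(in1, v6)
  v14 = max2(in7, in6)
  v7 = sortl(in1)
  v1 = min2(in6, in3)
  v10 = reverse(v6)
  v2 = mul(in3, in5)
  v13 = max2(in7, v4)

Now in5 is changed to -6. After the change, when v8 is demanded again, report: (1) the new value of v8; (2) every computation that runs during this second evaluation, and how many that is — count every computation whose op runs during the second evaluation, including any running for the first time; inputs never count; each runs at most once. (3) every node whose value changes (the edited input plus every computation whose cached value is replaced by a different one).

Demanding v8 again yields 48.
4 computations run: v2, v3, v4, v8.
The nodes whose values change: in5, v2, v3, v4, v8.

First demand of the output computes:
  v1 = min2(-4, -8) = -8
  v2 = mul(-8, 6) = -48
  v3 = min2(-8, -48) = -48
  v4 = sub(-48, -8) = -40
  v8 = add(-48, -40) = -88

After the edit, cleaning proceeds:
  v2: a read changed (in5 6->-6) — executes, giving 48.
  v3: a read changed (v2 -48->48) — executes, giving -8.
  v4: a read changed (v2 -48->48) — executes, giving 56.
  v8: a read changed (v3 -48->-8; v4 -40->56) — executes, giving 48.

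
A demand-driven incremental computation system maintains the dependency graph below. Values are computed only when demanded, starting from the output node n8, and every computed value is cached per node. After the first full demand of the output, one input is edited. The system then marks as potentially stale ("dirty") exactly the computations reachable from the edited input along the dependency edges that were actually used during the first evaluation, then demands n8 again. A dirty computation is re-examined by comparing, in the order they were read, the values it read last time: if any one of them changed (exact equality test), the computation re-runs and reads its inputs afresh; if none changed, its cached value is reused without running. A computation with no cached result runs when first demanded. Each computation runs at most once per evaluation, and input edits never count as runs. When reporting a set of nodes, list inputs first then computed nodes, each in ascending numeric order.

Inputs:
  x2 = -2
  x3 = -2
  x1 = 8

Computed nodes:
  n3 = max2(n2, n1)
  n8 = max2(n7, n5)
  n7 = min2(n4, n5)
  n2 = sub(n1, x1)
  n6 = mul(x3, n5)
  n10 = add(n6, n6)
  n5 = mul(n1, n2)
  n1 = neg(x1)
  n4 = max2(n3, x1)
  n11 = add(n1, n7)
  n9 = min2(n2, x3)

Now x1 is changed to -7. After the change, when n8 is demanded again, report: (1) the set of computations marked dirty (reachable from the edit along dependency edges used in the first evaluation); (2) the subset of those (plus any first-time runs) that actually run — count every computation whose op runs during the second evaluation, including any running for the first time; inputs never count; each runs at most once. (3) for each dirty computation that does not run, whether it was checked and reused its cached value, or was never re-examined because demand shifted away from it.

Marked dirty: n1, n2, n3, n4, n5, n7, n8.
Computations that run: n1, n2, n3, n4, n5, n7, n8 — 7 in total.
Every dirty computation ran.

First evaluation (everything demanded from the output):
  n1 = neg(8) = -8
  n2 = sub(-8, 8) = -16
  n3 = max2(-16, -8) = -8
  n4 = max2(-8, 8) = 8
  n5 = mul(-8, -16) = 128
  n7 = min2(8, 128) = 8
  n8 = max2(8, 128) = 128

Propagation after the edit:
  n1: runs — x1 8->-7; result 7.
  n2: runs — n1 -8->7; x1 8->-7; result 14.
  n3: runs — n2 -16->14; n1 -8->7; result 14.
  n4: runs — n3 -8->14; x1 8->-7; result 14.
  n5: runs — n1 -8->7; n2 -16->14; result 98.
  n7: runs — n4 8->14; n5 128->98; result 14.
  n8: runs — n7 8->14; n5 128->98; result 98.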